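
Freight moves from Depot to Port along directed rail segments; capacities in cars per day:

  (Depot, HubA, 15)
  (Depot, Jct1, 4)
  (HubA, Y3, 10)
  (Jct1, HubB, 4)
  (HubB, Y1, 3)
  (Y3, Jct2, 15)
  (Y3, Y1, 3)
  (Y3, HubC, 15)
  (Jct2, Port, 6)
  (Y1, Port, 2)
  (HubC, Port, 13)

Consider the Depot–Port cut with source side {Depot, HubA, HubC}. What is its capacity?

Edges leaving {Depot, HubA, HubC}: Depot→Jct1 (4), HubA→Y3 (10), HubC→Port (13).
Cut capacity = 4 + 10 + 13 = 27.

27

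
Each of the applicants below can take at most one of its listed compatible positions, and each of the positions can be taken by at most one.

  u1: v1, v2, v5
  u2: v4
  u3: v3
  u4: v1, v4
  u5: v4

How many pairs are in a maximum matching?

Unit-capacity flow: source→left, listed edges, right→sink; max matching = max flow.
Augmenting path u1→v1 (+1); matched 1.
Augmenting path u2→v4 (+1); matched 2.
Augmenting path u3→v3 (+1); matched 3.
Augmenting path u4→v1→u1→v2 (+1); matched 4.
No augmenting path remains; maximum matching = 4.
König certificate: {u1, u3, u4, v4} is a vertex cover of size 4 (every listed pair touches it), so no matching can be larger.

4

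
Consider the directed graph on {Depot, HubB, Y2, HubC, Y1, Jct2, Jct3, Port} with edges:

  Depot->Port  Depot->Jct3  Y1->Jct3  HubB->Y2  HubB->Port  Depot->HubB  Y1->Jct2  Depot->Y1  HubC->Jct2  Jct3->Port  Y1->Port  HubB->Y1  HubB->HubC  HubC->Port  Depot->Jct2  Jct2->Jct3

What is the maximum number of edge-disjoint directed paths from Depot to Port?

4

Assign every edge capacity 1; by Menger, the answer equals the max flow.
Path Depot→Port (+1); total 1.
Path Depot→HubB→Port (+1); total 2.
Path Depot→Y1→Port (+1); total 3.
Path Depot→Jct3→Port (+1); total 4.
No residual Depot→Port path; max flow = 4.
Certifying cut of size 4: {Depot→HubB, Depot→Port, Depot→Y1, Jct3→Port}.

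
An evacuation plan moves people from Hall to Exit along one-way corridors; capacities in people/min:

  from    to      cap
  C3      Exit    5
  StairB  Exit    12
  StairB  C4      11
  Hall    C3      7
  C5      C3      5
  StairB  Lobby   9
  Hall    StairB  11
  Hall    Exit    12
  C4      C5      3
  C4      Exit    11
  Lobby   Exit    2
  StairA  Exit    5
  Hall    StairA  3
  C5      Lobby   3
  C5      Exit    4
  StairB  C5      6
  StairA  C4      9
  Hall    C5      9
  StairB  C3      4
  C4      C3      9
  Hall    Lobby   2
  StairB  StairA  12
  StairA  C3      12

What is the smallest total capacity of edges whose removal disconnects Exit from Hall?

37

Augment Hall→Exit: bottleneck 12, flow now 12.
Augment Hall→StairB→Exit: bottleneck 11, flow now 23.
Augment Hall→StairA→Exit: bottleneck 3, flow now 26.
Augment Hall→C3→Exit: bottleneck 5, flow now 31.
Augment Hall→C5→Exit: bottleneck 4, flow now 35.
Augment Hall→Lobby→Exit: bottleneck 2, flow now 37.
No augmenting path remains; maximum flow = 37.
By max-flow min-cut, the minimum cut capacity equals the max flow.
In the residual graph, reachable from Hall: {Hall, C3, C5, Lobby}.
Min-cut edges: Hall→StairB (11), Hall→StairA (3), Hall→Exit (12), C3→Exit (5), C5→Exit (4), Lobby→Exit (2); capacity 11 + 3 + 12 + 5 + 4 + 2 = 37.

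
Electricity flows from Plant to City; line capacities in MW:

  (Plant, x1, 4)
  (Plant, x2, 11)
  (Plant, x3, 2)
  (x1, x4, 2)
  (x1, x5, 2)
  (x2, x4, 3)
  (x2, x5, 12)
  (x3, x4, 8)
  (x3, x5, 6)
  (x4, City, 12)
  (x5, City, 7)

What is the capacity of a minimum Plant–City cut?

Augment Plant→x1→x4→City: bottleneck 2, flow now 2.
Augment Plant→x1→x5→City: bottleneck 2, flow now 4.
Augment Plant→x2→x4→City: bottleneck 3, flow now 7.
Augment Plant→x2→x5→City: bottleneck 5, flow now 12.
Augment Plant→x3→x4→City: bottleneck 2, flow now 14.
No augmenting path remains; maximum flow = 14.
By max-flow min-cut, the minimum cut capacity equals the max flow.
In the residual graph, reachable from Plant: {Plant, x1, x2, x5}.
Min-cut edges: Plant→x3 (2), x1→x4 (2), x2→x4 (3), x5→City (7); capacity 2 + 2 + 3 + 7 = 14.

14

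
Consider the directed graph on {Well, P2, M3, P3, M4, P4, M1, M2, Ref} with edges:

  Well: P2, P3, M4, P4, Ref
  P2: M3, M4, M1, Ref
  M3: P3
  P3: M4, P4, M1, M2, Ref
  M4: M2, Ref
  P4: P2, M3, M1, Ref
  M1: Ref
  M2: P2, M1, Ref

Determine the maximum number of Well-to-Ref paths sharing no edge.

Assign every edge capacity 1; by Menger, the answer equals the max flow.
Path Well→Ref (+1); total 1.
Path Well→P2→Ref (+1); total 2.
Path Well→P3→Ref (+1); total 3.
Path Well→M4→Ref (+1); total 4.
Path Well→P4→Ref (+1); total 5.
No residual Well→Ref path; max flow = 5.
Certifying cut of size 5: {Well→M4, Well→P2, Well→P3, Well→P4, Well→Ref}.

5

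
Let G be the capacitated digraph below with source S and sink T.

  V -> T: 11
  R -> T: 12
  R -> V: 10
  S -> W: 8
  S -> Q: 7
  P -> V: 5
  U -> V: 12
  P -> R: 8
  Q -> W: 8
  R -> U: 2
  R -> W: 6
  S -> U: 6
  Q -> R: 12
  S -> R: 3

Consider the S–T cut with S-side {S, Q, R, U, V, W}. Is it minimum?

Given cut capacity: 12 + 11 = 23.
Augment S→R→T: bottleneck 3, flow now 3.
Augment S→Q→R→T: bottleneck 7, flow now 10.
Augment S→U→V→T: bottleneck 6, flow now 16.
No augmenting path remains; maximum flow = 16.
In the residual graph, reachable from S: {S, W}.
Min-cut edges: S→Q (7), S→R (3), S→U (6); capacity 7 + 3 + 6 = 16.
Cut capacity 23 exceeds the max flow 16, so it is not minimum.

No — its capacity is 23, but the minimum cut has capacity 16.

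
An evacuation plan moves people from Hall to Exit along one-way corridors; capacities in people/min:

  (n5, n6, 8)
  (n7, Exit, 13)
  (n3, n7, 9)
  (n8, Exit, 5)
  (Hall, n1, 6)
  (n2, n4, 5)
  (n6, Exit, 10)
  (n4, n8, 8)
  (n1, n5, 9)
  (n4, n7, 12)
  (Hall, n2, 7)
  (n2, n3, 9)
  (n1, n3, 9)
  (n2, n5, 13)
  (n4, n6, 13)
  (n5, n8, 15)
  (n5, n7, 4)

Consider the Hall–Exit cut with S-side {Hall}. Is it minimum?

Given cut capacity: 6 + 7 = 13.
Augment Hall→n1→n3→n7→Exit: bottleneck 6, flow now 6.
Augment Hall→n2→n3→n7→Exit: bottleneck 3, flow now 9.
Augment Hall→n2→n4→n6→Exit: bottleneck 4, flow now 13.
No augmenting path remains; maximum flow = 13.
Cut capacity 13 equals the max flow, so it is a minimum cut.

Yes — it is a minimum cut (capacity 13).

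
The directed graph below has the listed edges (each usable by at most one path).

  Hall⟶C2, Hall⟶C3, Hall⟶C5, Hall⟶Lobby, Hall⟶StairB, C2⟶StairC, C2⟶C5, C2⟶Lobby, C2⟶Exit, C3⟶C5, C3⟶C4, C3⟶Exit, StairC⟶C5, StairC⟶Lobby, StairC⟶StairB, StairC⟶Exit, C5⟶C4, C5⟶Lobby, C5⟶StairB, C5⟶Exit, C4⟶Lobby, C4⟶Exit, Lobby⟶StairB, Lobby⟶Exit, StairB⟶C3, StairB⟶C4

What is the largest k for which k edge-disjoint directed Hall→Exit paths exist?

5

Assign every edge capacity 1; by Menger, the answer equals the max flow.
Path Hall→C2→Exit (+1); total 1.
Path Hall→C3→Exit (+1); total 2.
Path Hall→C5→Exit (+1); total 3.
Path Hall→Lobby→Exit (+1); total 4.
Path Hall→StairB→C4→Exit (+1); total 5.
No residual Hall→Exit path; max flow = 5.
Certifying cut of size 5: {Hall→C2, Hall→C3, Hall→C5, Hall→Lobby, Hall→StairB}.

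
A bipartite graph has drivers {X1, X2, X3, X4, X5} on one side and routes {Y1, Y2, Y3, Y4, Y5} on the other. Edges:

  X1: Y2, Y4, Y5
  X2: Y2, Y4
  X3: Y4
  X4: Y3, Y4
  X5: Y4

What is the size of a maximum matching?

4

Unit-capacity flow: source→left, listed edges, right→sink; max matching = max flow.
Augmenting path X1→Y2 (+1); matched 1.
Augmenting path X2→Y4 (+1); matched 2.
Augmenting path X4→Y3 (+1); matched 3.
Augmenting path X3→Y4→X2→Y2→X1→Y5 (+1); matched 4.
No augmenting path remains; maximum matching = 4.
König certificate: {X1, X2, X4, Y4} is a vertex cover of size 4 (every listed pair touches it), so no matching can be larger.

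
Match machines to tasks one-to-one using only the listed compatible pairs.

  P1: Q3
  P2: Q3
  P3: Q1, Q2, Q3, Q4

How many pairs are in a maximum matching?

Unit-capacity flow: source→left, listed edges, right→sink; max matching = max flow.
Augmenting path P1→Q3 (+1); matched 1.
Augmenting path P3→Q1 (+1); matched 2.
No augmenting path remains; maximum matching = 2.
König certificate: {P3, Q3} is a vertex cover of size 2 (every listed pair touches it), so no matching can be larger.

2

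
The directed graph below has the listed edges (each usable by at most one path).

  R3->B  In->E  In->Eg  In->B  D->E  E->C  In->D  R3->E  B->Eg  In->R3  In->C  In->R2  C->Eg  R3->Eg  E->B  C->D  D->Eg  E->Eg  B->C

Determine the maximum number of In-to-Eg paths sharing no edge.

6

Assign every edge capacity 1; by Menger, the answer equals the max flow.
Path In→Eg (+1); total 1.
Path In→D→Eg (+1); total 2.
Path In→R3→Eg (+1); total 3.
Path In→E→Eg (+1); total 4.
Path In→B→Eg (+1); total 5.
Path In→C→Eg (+1); total 6.
No residual In→Eg path; max flow = 6.
Certifying cut of size 6: {In→B, In→C, In→D, In→E, In→Eg, In→R3}.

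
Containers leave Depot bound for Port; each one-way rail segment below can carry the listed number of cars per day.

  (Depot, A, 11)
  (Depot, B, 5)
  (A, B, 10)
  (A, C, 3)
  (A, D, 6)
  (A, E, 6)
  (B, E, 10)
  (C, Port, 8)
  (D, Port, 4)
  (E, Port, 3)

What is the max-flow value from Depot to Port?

Augment Depot→A→C→Port: bottleneck 3, flow now 3.
Augment Depot→A→D→Port: bottleneck 4, flow now 7.
Augment Depot→A→E→Port: bottleneck 3, flow now 10.
No augmenting path remains; maximum flow = 10.
In the residual graph, reachable from Depot: {Depot, A, B, D, E}.
Min-cut edges: A→C (3), D→Port (4), E→Port (3); capacity 3 + 4 + 3 = 10.
This cut is saturated, so no flow can exceed 10.

10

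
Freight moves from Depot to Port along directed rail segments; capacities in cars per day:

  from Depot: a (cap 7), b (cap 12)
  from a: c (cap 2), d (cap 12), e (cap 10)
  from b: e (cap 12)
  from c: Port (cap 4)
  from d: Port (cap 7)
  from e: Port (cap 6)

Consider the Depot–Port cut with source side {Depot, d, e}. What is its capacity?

32

Edges leaving {Depot, d, e}: Depot→a (7), Depot→b (12), d→Port (7), e→Port (6).
Cut capacity = 7 + 12 + 7 + 6 = 32.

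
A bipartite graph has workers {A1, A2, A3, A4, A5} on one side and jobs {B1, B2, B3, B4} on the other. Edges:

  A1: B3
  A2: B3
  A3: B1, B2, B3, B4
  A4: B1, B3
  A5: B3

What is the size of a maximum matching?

Unit-capacity flow: source→left, listed edges, right→sink; max matching = max flow.
Augmenting path A1→B3 (+1); matched 1.
Augmenting path A3→B1 (+1); matched 2.
Augmenting path A4→B1→A3→B2 (+1); matched 3.
No augmenting path remains; maximum matching = 3.
König certificate: {A3, A4, B3} is a vertex cover of size 3 (every listed pair touches it), so no matching can be larger.

3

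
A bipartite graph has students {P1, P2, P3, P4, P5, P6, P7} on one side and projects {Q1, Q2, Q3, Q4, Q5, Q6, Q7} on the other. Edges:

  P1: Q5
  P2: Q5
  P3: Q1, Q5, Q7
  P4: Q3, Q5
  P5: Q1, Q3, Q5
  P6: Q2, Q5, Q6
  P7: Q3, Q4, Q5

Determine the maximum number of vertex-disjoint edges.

6

Unit-capacity flow: source→left, listed edges, right→sink; max matching = max flow.
Augmenting path P1→Q5 (+1); matched 1.
Augmenting path P3→Q1 (+1); matched 2.
Augmenting path P4→Q3 (+1); matched 3.
Augmenting path P6→Q2 (+1); matched 4.
Augmenting path P7→Q4 (+1); matched 5.
Augmenting path P5→Q1→P3→Q7 (+1); matched 6.
No augmenting path remains; maximum matching = 6.
König certificate: {P3, P4, P5, P6, P7, Q5} is a vertex cover of size 6 (every listed pair touches it), so no matching can be larger.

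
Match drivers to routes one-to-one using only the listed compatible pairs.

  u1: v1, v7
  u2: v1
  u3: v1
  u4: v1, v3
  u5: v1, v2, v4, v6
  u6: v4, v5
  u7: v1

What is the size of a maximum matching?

Unit-capacity flow: source→left, listed edges, right→sink; max matching = max flow.
Augmenting path u1→v1 (+1); matched 1.
Augmenting path u4→v3 (+1); matched 2.
Augmenting path u5→v2 (+1); matched 3.
Augmenting path u6→v4 (+1); matched 4.
Augmenting path u2→v1→u1→v7 (+1); matched 5.
No augmenting path remains; maximum matching = 5.
König certificate: {u1, u4, u5, u6, v1} is a vertex cover of size 5 (every listed pair touches it), so no matching can be larger.

5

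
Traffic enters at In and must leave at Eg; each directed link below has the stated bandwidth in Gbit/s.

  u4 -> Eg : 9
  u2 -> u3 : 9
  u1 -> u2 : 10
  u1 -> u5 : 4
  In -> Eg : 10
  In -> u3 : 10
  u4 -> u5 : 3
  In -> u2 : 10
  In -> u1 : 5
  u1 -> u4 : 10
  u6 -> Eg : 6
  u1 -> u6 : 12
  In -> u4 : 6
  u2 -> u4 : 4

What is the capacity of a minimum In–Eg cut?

24

Augment In→Eg: bottleneck 10, flow now 10.
Augment In→u4→Eg: bottleneck 6, flow now 16.
Augment In→u1→u4→Eg: bottleneck 3, flow now 19.
Augment In→u1→u6→Eg: bottleneck 2, flow now 21.
Augment In→u2→u4→u1→u6→Eg: bottleneck 3, flow now 24. (uses reverse residual edge)
No augmenting path remains; maximum flow = 24.
By max-flow min-cut, the minimum cut capacity equals the max flow.
In the residual graph, reachable from In: {In, u2, u3, u4, u5}.
Min-cut edges: In→u1 (5), In→Eg (10), u4→Eg (9); capacity 5 + 10 + 9 = 24.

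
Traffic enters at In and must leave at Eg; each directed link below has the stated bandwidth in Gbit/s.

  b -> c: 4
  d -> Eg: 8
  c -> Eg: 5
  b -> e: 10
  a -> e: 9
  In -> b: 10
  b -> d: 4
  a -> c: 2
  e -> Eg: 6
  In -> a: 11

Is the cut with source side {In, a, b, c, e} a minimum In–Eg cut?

Yes — it is a minimum cut (capacity 15).

Given cut capacity: 4 + 5 + 6 = 15.
Augment In→a→c→Eg: bottleneck 2, flow now 2.
Augment In→a→e→Eg: bottleneck 6, flow now 8.
Augment In→b→c→Eg: bottleneck 3, flow now 11.
Augment In→b→d→Eg: bottleneck 4, flow now 15.
No augmenting path remains; maximum flow = 15.
Cut capacity 15 equals the max flow, so it is a minimum cut.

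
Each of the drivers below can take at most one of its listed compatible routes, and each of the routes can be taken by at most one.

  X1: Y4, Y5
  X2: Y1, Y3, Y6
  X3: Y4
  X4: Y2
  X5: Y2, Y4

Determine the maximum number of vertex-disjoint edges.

Unit-capacity flow: source→left, listed edges, right→sink; max matching = max flow.
Augmenting path X1→Y4 (+1); matched 1.
Augmenting path X2→Y1 (+1); matched 2.
Augmenting path X4→Y2 (+1); matched 3.
Augmenting path X3→Y4→X1→Y5 (+1); matched 4.
No augmenting path remains; maximum matching = 4.
König certificate: {X1, X2, Y2, Y4} is a vertex cover of size 4 (every listed pair touches it), so no matching can be larger.

4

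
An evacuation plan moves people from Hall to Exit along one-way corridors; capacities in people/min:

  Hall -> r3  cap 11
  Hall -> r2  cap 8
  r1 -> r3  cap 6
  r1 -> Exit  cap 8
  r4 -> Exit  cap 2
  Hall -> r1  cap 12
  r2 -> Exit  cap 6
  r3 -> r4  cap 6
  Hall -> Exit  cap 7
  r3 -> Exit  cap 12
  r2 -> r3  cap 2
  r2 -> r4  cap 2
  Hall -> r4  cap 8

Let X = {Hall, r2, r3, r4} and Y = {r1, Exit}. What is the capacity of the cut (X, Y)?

39

Edges leaving {Hall, r2, r3, r4}: Hall→r1 (12), Hall→Exit (7), r2→Exit (6), r3→Exit (12), r4→Exit (2).
Cut capacity = 12 + 7 + 6 + 12 + 2 = 39.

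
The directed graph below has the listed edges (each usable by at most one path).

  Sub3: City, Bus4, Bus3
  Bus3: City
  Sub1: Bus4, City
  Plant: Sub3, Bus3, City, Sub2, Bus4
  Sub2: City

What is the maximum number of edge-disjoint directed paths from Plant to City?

4

Assign every edge capacity 1; by Menger, the answer equals the max flow.
Path Plant→City (+1); total 1.
Path Plant→Sub3→City (+1); total 2.
Path Plant→Bus3→City (+1); total 3.
Path Plant→Sub2→City (+1); total 4.
No residual Plant→City path; max flow = 4.
Certifying cut of size 4: {Plant→Bus3, Plant→City, Plant→Sub2, Plant→Sub3}.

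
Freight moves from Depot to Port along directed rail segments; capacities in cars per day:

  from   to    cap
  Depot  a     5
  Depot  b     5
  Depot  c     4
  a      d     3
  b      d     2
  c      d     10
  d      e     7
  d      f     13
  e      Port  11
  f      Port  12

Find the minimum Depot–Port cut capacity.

Augment Depot→a→d→e→Port: bottleneck 3, flow now 3.
Augment Depot→b→d→e→Port: bottleneck 2, flow now 5.
Augment Depot→c→d→e→Port: bottleneck 2, flow now 7.
Augment Depot→c→d→f→Port: bottleneck 2, flow now 9.
No augmenting path remains; maximum flow = 9.
By max-flow min-cut, the minimum cut capacity equals the max flow.
In the residual graph, reachable from Depot: {Depot, a, b}.
Min-cut edges: Depot→c (4), a→d (3), b→d (2); capacity 4 + 3 + 2 = 9.

9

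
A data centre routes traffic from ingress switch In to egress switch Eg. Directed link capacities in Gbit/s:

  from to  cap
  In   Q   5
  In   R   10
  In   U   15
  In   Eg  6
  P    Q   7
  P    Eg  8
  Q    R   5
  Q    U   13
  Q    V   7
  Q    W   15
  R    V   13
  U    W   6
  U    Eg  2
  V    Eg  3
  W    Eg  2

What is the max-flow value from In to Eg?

Augment In→Eg: bottleneck 6, flow now 6.
Augment In→U→Eg: bottleneck 2, flow now 8.
Augment In→Q→V→Eg: bottleneck 3, flow now 11.
Augment In→Q→W→Eg: bottleneck 2, flow now 13.
No augmenting path remains; maximum flow = 13.
In the residual graph, reachable from In: {In, Q, R, U, V, W}.
Min-cut edges: In→Eg (6), U→Eg (2), V→Eg (3), W→Eg (2); capacity 6 + 2 + 3 + 2 = 13.
This cut is saturated, so no flow can exceed 13.

13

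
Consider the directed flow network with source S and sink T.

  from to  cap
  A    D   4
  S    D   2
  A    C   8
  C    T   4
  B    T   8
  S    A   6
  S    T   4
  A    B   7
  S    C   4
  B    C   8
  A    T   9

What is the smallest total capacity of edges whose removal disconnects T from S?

Augment S→T: bottleneck 4, flow now 4.
Augment S→A→T: bottleneck 6, flow now 10.
Augment S→C→T: bottleneck 4, flow now 14.
No augmenting path remains; maximum flow = 14.
By max-flow min-cut, the minimum cut capacity equals the max flow.
In the residual graph, reachable from S: {S, D}.
Min-cut edges: S→A (6), S→C (4), S→T (4); capacity 6 + 4 + 4 = 14.

14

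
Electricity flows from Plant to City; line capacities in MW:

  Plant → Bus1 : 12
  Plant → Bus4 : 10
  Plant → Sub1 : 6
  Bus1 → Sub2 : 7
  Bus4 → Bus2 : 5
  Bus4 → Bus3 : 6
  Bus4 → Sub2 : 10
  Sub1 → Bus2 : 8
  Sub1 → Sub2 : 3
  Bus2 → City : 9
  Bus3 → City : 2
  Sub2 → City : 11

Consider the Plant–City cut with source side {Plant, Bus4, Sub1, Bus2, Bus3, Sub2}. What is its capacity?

34

Edges leaving {Plant, Bus4, Sub1, Bus2, Bus3, Sub2}: Plant→Bus1 (12), Bus2→City (9), Bus3→City (2), Sub2→City (11).
Cut capacity = 12 + 9 + 2 + 11 = 34.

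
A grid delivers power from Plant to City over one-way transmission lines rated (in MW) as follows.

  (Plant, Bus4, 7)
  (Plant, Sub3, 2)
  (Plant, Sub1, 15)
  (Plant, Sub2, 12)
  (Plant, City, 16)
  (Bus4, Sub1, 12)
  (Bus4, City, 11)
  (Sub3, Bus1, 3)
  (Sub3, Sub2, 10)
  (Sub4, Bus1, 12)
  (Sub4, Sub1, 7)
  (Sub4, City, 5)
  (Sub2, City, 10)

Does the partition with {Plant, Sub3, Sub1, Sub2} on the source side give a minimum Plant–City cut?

Given cut capacity: 7 + 16 + 3 + 10 = 36.
Augment Plant→City: bottleneck 16, flow now 16.
Augment Plant→Bus4→City: bottleneck 7, flow now 23.
Augment Plant→Sub2→City: bottleneck 10, flow now 33.
No augmenting path remains; maximum flow = 33.
In the residual graph, reachable from Plant: {Plant, Sub3, Bus1, Sub1, Sub2}.
Min-cut edges: Plant→Bus4 (7), Plant→City (16), Sub2→City (10); capacity 7 + 16 + 10 = 33.
Cut capacity 36 exceeds the max flow 33, so it is not minimum.

No — its capacity is 36, but the minimum cut has capacity 33.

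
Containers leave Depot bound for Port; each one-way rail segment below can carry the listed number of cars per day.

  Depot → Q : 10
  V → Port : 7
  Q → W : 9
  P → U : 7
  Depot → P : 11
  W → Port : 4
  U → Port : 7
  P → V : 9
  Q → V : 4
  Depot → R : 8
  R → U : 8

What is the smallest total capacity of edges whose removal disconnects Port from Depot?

Augment Depot→P→U→Port: bottleneck 7, flow now 7.
Augment Depot→P→V→Port: bottleneck 4, flow now 11.
Augment Depot→Q→V→Port: bottleneck 3, flow now 14.
Augment Depot→Q→W→Port: bottleneck 4, flow now 18.
No augmenting path remains; maximum flow = 18.
By max-flow min-cut, the minimum cut capacity equals the max flow.
In the residual graph, reachable from Depot: {Depot, P, Q, R, U, V, W}.
Min-cut edges: U→Port (7), V→Port (7), W→Port (4); capacity 7 + 7 + 4 = 18.

18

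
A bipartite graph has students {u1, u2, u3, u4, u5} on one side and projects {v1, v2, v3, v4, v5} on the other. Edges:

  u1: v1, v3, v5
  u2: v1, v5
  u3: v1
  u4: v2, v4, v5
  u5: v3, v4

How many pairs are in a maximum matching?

Unit-capacity flow: source→left, listed edges, right→sink; max matching = max flow.
Augmenting path u1→v1 (+1); matched 1.
Augmenting path u2→v5 (+1); matched 2.
Augmenting path u4→v2 (+1); matched 3.
Augmenting path u5→v3 (+1); matched 4.
Augmenting path u3→v1→u1→v3→u5→v4 (+1); matched 5.
No augmenting path remains; maximum matching = 5.
König certificate: {u1, u2, u3, u4, u5} is a vertex cover of size 5 (every listed pair touches it), so no matching can be larger.

5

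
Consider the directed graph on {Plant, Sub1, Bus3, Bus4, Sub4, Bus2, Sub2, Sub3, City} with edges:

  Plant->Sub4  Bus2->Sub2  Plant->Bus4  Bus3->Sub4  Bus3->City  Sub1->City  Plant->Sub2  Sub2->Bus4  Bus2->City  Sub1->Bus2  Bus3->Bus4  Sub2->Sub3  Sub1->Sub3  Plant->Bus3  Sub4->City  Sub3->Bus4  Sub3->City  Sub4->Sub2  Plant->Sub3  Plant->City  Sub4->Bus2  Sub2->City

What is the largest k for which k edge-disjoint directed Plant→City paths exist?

Assign every edge capacity 1; by Menger, the answer equals the max flow.
Path Plant→City (+1); total 1.
Path Plant→Bus3→City (+1); total 2.
Path Plant→Sub4→City (+1); total 3.
Path Plant→Sub2→City (+1); total 4.
Path Plant→Sub3→City (+1); total 5.
No residual Plant→City path; max flow = 5.
Certifying cut of size 5: {Plant→Bus3, Plant→City, Plant→Sub2, Plant→Sub3, Plant→Sub4}.

5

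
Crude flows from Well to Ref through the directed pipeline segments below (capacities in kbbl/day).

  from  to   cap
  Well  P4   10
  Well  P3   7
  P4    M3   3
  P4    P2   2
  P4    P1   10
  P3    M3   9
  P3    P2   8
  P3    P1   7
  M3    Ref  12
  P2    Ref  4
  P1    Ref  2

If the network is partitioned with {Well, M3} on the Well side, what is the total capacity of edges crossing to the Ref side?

29

Edges leaving {Well, M3}: Well→P4 (10), Well→P3 (7), M3→Ref (12).
Cut capacity = 10 + 7 + 12 = 29.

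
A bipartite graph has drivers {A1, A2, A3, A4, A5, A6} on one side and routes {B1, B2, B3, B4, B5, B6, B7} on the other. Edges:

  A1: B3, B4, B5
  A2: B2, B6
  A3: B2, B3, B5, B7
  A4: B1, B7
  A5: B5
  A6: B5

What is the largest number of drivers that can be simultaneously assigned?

5

Unit-capacity flow: source→left, listed edges, right→sink; max matching = max flow.
Augmenting path A1→B3 (+1); matched 1.
Augmenting path A2→B2 (+1); matched 2.
Augmenting path A3→B5 (+1); matched 3.
Augmenting path A4→B1 (+1); matched 4.
Augmenting path A5→B5→A3→B7 (+1); matched 5.
No augmenting path remains; maximum matching = 5.
König certificate: {A1, A2, A3, A4, B5} is a vertex cover of size 5 (every listed pair touches it), so no matching can be larger.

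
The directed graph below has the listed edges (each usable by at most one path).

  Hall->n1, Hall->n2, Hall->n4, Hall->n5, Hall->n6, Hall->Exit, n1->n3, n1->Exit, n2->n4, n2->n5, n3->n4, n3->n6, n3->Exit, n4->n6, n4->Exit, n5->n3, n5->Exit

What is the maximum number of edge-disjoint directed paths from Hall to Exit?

Assign every edge capacity 1; by Menger, the answer equals the max flow.
Path Hall→Exit (+1); total 1.
Path Hall→n1→Exit (+1); total 2.
Path Hall→n4→Exit (+1); total 3.
Path Hall→n5→Exit (+1); total 4.
Path Hall→n2→n5→n3→Exit (+1); total 5.
No residual Hall→Exit path; max flow = 5.
Certifying cut of size 5: {Hall→Exit, Hall→n1, Hall→n2, Hall→n4, Hall→n5}.

5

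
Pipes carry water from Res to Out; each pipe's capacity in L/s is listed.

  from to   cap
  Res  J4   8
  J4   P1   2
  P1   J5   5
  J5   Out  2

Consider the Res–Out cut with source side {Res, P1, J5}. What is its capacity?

Edges leaving {Res, P1, J5}: Res→J4 (8), J5→Out (2).
Cut capacity = 8 + 2 = 10.

10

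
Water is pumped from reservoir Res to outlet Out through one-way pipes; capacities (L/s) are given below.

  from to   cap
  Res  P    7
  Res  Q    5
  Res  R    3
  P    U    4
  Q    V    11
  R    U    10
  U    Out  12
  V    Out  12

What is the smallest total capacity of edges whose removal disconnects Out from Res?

12

Augment Res→P→U→Out: bottleneck 4, flow now 4.
Augment Res→Q→V→Out: bottleneck 5, flow now 9.
Augment Res→R→U→Out: bottleneck 3, flow now 12.
No augmenting path remains; maximum flow = 12.
By max-flow min-cut, the minimum cut capacity equals the max flow.
In the residual graph, reachable from Res: {Res, P}.
Min-cut edges: Res→Q (5), Res→R (3), P→U (4); capacity 5 + 3 + 4 = 12.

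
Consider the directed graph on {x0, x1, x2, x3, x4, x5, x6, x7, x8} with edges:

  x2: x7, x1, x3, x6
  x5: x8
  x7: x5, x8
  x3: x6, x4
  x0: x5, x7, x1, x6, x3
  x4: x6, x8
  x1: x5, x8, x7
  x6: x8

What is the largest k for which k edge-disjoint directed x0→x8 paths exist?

5

Assign every edge capacity 1; by Menger, the answer equals the max flow.
Path x0→x1→x8 (+1); total 1.
Path x0→x5→x8 (+1); total 2.
Path x0→x6→x8 (+1); total 3.
Path x0→x7→x8 (+1); total 4.
Path x0→x3→x4→x8 (+1); total 5.
No residual x0→x8 path; max flow = 5.
Certifying cut of size 5: {x0→x1, x0→x3, x0→x5, x0→x6, x0→x7}.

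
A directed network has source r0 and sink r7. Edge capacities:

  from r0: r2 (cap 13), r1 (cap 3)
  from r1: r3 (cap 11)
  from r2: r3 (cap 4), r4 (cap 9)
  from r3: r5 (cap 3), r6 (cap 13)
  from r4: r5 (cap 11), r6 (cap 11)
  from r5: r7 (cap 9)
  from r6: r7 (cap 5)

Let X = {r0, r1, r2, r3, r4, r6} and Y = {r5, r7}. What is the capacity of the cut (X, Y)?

19

Edges leaving {r0, r1, r2, r3, r4, r6}: r3→r5 (3), r4→r5 (11), r6→r7 (5).
Cut capacity = 3 + 11 + 5 = 19.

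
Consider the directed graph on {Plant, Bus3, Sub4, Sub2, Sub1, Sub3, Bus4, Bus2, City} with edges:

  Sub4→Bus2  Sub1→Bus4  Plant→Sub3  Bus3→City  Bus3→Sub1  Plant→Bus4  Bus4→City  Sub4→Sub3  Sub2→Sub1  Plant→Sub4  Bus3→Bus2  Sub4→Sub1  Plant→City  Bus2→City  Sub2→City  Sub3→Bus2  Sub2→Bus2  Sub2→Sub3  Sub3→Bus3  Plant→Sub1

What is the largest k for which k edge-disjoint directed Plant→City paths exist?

4

Assign every edge capacity 1; by Menger, the answer equals the max flow.
Path Plant→City (+1); total 1.
Path Plant→Bus4→City (+1); total 2.
Path Plant→Sub4→Bus2→City (+1); total 3.
Path Plant→Sub3→Bus3→City (+1); total 4.
No residual Plant→City path; max flow = 4.
Certifying cut of size 4: {Bus4→City, Plant→City, Plant→Sub3, Plant→Sub4}.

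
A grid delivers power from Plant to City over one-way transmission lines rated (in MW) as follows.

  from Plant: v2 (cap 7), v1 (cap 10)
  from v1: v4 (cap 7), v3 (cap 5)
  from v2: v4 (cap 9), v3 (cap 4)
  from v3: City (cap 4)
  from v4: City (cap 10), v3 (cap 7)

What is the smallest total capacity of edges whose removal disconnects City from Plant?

14

Augment Plant→v1→v3→City: bottleneck 4, flow now 4.
Augment Plant→v1→v4→City: bottleneck 6, flow now 10.
Augment Plant→v2→v4→City: bottleneck 4, flow now 14.
No augmenting path remains; maximum flow = 14.
By max-flow min-cut, the minimum cut capacity equals the max flow.
In the residual graph, reachable from Plant: {Plant, v1, v2, v3, v4}.
Min-cut edges: v3→City (4), v4→City (10); capacity 4 + 10 = 14.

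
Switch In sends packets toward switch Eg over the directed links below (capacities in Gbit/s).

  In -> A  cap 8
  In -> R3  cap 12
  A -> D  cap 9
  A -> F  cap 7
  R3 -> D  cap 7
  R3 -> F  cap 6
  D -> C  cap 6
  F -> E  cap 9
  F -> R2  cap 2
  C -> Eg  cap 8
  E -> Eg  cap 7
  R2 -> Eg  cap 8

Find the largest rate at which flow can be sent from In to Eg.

15

Augment In→A→D→C→Eg: bottleneck 6, flow now 6.
Augment In→A→F→E→Eg: bottleneck 2, flow now 8.
Augment In→R3→F→E→Eg: bottleneck 5, flow now 13.
Augment In→R3→F→R2→Eg: bottleneck 1, flow now 14.
Augment In→R3→D→A→F→R2→Eg: bottleneck 1, flow now 15. (uses reverse residual edge)
No augmenting path remains; maximum flow = 15.
In the residual graph, reachable from In: {In, A, R3, D, F, E}.
Min-cut edges: D→C (6), F→R2 (2), E→Eg (7); capacity 6 + 2 + 7 = 15.
This cut is saturated, so no flow can exceed 15.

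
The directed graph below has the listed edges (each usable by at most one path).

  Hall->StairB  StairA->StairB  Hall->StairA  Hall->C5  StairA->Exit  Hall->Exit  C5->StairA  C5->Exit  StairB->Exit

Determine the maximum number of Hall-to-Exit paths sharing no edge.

4

Assign every edge capacity 1; by Menger, the answer equals the max flow.
Path Hall→Exit (+1); total 1.
Path Hall→C5→Exit (+1); total 2.
Path Hall→StairA→Exit (+1); total 3.
Path Hall→StairB→Exit (+1); total 4.
No residual Hall→Exit path; max flow = 4.
Certifying cut of size 4: {Hall→C5, Hall→Exit, Hall→StairA, Hall→StairB}.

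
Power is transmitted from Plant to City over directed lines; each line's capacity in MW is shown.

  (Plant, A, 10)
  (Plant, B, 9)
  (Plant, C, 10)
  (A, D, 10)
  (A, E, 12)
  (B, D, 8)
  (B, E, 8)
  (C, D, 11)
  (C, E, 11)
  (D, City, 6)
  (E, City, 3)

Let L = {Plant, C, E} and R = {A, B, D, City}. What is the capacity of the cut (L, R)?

33

Edges leaving {Plant, C, E}: Plant→A (10), Plant→B (9), C→D (11), E→City (3).
Cut capacity = 10 + 9 + 11 + 3 = 33.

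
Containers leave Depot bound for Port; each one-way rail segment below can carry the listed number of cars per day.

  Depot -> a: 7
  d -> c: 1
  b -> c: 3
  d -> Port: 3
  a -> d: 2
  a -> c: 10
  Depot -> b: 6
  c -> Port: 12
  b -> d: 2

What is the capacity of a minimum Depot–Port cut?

Augment Depot→a→c→Port: bottleneck 7, flow now 7.
Augment Depot→b→c→Port: bottleneck 3, flow now 10.
Augment Depot→b→d→Port: bottleneck 2, flow now 12.
No augmenting path remains; maximum flow = 12.
By max-flow min-cut, the minimum cut capacity equals the max flow.
In the residual graph, reachable from Depot: {Depot, b}.
Min-cut edges: Depot→a (7), b→c (3), b→d (2); capacity 7 + 3 + 2 = 12.

12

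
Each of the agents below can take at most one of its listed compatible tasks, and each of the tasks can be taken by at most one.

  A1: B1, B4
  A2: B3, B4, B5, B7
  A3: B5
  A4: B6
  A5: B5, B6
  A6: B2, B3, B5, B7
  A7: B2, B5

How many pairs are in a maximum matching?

6

Unit-capacity flow: source→left, listed edges, right→sink; max matching = max flow.
Augmenting path A1→B1 (+1); matched 1.
Augmenting path A2→B3 (+1); matched 2.
Augmenting path A3→B5 (+1); matched 3.
Augmenting path A4→B6 (+1); matched 4.
Augmenting path A6→B2 (+1); matched 5.
Augmenting path A7→B2→A6→B7 (+1); matched 6.
No augmenting path remains; maximum matching = 6.
König certificate: {A1, A2, A6, A7, B5, B6} is a vertex cover of size 6 (every listed pair touches it), so no matching can be larger.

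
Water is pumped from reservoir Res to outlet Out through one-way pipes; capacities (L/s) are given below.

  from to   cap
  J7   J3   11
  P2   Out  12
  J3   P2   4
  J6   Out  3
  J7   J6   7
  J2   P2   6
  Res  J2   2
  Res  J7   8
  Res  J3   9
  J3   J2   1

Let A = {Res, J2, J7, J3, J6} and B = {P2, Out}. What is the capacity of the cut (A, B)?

13

Edges leaving {Res, J2, J7, J3, J6}: J2→P2 (6), J3→P2 (4), J6→Out (3).
Cut capacity = 6 + 4 + 3 = 13.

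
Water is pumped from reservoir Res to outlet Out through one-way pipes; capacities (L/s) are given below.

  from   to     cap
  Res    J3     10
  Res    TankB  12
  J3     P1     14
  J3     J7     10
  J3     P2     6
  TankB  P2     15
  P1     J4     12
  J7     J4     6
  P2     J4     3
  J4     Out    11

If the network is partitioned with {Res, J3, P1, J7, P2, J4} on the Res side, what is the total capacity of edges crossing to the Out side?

23

Edges leaving {Res, J3, P1, J7, P2, J4}: Res→TankB (12), J4→Out (11).
Cut capacity = 12 + 11 = 23.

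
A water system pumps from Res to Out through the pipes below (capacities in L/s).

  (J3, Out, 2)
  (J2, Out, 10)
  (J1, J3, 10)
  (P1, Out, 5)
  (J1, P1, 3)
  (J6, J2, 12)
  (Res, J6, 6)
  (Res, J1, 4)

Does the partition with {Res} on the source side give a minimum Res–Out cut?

Yes — it is a minimum cut (capacity 10).

Given cut capacity: 6 + 4 = 10.
Augment Res→J6→J2→Out: bottleneck 6, flow now 6.
Augment Res→J1→J3→Out: bottleneck 2, flow now 8.
Augment Res→J1→P1→Out: bottleneck 2, flow now 10.
No augmenting path remains; maximum flow = 10.
Cut capacity 10 equals the max flow, so it is a minimum cut.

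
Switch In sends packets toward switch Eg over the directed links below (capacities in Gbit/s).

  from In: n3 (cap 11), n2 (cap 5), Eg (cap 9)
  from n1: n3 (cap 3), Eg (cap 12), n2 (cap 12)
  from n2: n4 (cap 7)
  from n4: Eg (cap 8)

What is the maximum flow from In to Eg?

Augment In→Eg: bottleneck 9, flow now 9.
Augment In→n2→n4→Eg: bottleneck 5, flow now 14.
No augmenting path remains; maximum flow = 14.
In the residual graph, reachable from In: {In, n3}.
Min-cut edges: In→n2 (5), In→Eg (9); capacity 5 + 9 = 14.
This cut is saturated, so no flow can exceed 14.

14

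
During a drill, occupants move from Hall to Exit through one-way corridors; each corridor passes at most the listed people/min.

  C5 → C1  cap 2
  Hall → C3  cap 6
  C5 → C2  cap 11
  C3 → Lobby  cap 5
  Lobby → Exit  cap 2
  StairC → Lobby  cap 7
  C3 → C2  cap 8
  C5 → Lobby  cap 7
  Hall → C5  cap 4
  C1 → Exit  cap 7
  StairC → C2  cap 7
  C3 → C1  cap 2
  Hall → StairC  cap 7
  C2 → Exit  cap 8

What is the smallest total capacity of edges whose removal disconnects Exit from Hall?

14

Augment Hall→C5→C2→Exit: bottleneck 4, flow now 4.
Augment Hall→C3→C2→Exit: bottleneck 4, flow now 8.
Augment Hall→C3→Lobby→Exit: bottleneck 2, flow now 10.
Augment Hall→StairC→C2→C5→C1→Exit: bottleneck 2, flow now 12. (uses reverse residual edge)
Augment Hall→StairC→C2→C3→C1→Exit: bottleneck 2, flow now 14. (uses reverse residual edge)
No augmenting path remains; maximum flow = 14.
By max-flow min-cut, the minimum cut capacity equals the max flow.
In the residual graph, reachable from Hall: {Hall, C5, C3, StairC, C2, Lobby}.
Min-cut edges: C5→C1 (2), C3→C1 (2), C2→Exit (8), Lobby→Exit (2); capacity 2 + 2 + 8 + 2 = 14.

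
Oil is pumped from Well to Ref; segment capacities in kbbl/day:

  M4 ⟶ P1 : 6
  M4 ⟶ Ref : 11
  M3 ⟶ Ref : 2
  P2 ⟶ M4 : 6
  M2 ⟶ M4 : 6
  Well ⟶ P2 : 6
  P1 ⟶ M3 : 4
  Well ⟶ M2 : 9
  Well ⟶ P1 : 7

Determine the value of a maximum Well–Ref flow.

13

Augment Well→M2→M4→Ref: bottleneck 6, flow now 6.
Augment Well→P2→M4→Ref: bottleneck 5, flow now 11.
Augment Well→P1→M3→Ref: bottleneck 2, flow now 13.
No augmenting path remains; maximum flow = 13.
In the residual graph, reachable from Well: {Well, M2, P2, P1, M3, M4}.
Min-cut edges: M3→Ref (2), M4→Ref (11); capacity 2 + 11 = 13.
This cut is saturated, so no flow can exceed 13.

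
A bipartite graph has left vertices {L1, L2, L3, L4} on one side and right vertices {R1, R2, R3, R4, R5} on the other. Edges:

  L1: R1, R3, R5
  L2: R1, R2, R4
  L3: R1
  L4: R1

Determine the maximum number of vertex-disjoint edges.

3

Unit-capacity flow: source→left, listed edges, right→sink; max matching = max flow.
Augmenting path L1→R1 (+1); matched 1.
Augmenting path L2→R2 (+1); matched 2.
Augmenting path L3→R1→L1→R3 (+1); matched 3.
No augmenting path remains; maximum matching = 3.
König certificate: {L1, L2, R1} is a vertex cover of size 3 (every listed pair touches it), so no matching can be larger.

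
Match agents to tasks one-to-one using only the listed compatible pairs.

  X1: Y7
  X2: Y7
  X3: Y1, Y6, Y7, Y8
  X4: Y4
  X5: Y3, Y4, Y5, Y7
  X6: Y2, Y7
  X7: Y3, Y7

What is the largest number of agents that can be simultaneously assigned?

6

Unit-capacity flow: source→left, listed edges, right→sink; max matching = max flow.
Augmenting path X1→Y7 (+1); matched 1.
Augmenting path X3→Y1 (+1); matched 2.
Augmenting path X4→Y4 (+1); matched 3.
Augmenting path X5→Y3 (+1); matched 4.
Augmenting path X6→Y2 (+1); matched 5.
Augmenting path X7→Y3→X5→Y5 (+1); matched 6.
No augmenting path remains; maximum matching = 6.
König certificate: {X3, X4, X5, X6, X7, Y7} is a vertex cover of size 6 (every listed pair touches it), so no matching can be larger.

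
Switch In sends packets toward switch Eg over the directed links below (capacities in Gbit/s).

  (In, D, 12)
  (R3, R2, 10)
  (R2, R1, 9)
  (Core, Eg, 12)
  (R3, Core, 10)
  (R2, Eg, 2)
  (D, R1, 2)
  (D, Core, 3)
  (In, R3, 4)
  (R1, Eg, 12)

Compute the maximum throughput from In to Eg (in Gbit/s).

Augment In→D→R1→Eg: bottleneck 2, flow now 2.
Augment In→D→Core→Eg: bottleneck 3, flow now 5.
Augment In→R3→R2→Eg: bottleneck 2, flow now 7.
Augment In→R3→Core→Eg: bottleneck 2, flow now 9.
No augmenting path remains; maximum flow = 9.
In the residual graph, reachable from In: {In, D}.
Min-cut edges: In→R3 (4), D→R1 (2), D→Core (3); capacity 4 + 2 + 3 = 9.
This cut is saturated, so no flow can exceed 9.

9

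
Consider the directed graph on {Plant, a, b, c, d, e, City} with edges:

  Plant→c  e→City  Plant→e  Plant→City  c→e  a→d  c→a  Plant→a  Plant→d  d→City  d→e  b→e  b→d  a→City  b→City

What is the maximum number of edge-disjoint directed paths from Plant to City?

4

Assign every edge capacity 1; by Menger, the answer equals the max flow.
Path Plant→City (+1); total 1.
Path Plant→a→City (+1); total 2.
Path Plant→d→City (+1); total 3.
Path Plant→e→City (+1); total 4.
No residual Plant→City path; max flow = 4.
Certifying cut of size 4: {Plant→City, a→City, d→City, e→City}.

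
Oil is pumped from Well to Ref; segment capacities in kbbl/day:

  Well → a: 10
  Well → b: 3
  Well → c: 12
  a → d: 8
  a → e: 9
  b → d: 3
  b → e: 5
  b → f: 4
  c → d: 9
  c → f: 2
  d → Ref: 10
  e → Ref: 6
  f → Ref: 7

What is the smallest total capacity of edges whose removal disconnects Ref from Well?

21

Augment Well→a→d→Ref: bottleneck 8, flow now 8.
Augment Well→a→e→Ref: bottleneck 2, flow now 10.
Augment Well→b→d→Ref: bottleneck 2, flow now 12.
Augment Well→b→e→Ref: bottleneck 1, flow now 13.
Augment Well→c→f→Ref: bottleneck 2, flow now 15.
Augment Well→c→d→a→e→Ref: bottleneck 3, flow now 18. (uses reverse residual edge)
Augment Well→c→d→b→f→Ref: bottleneck 2, flow now 20. (uses reverse residual edge)
Augment Well→c→d→a→e→b→f→Ref: bottleneck 1, flow now 21. (uses reverse residual edge)
No augmenting path remains; maximum flow = 21.
By max-flow min-cut, the minimum cut capacity equals the max flow.
In the residual graph, reachable from Well: {Well, a, c, d, e}.
Min-cut edges: Well→b (3), c→f (2), d→Ref (10), e→Ref (6); capacity 3 + 2 + 10 + 6 = 21.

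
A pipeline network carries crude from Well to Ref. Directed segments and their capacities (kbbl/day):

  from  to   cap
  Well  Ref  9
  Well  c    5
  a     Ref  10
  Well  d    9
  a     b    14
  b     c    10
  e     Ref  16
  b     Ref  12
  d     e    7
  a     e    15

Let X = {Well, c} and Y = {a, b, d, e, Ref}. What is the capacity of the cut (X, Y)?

18

Edges leaving {Well, c}: Well→d (9), Well→Ref (9).
Cut capacity = 9 + 9 = 18.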